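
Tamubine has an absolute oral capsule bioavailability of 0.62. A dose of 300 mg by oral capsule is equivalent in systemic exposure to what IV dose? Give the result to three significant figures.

D_iv = 186 mg

Systemic exposure from an extravascular dose = F × D_ev, so the equivalent IV dose is F × D_ev.
D_iv = F × D_ev = 0.62 × 300 = 186 mg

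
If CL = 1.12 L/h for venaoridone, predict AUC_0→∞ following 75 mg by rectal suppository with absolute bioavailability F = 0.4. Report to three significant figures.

AUC = 26.8 mg/L·h

AUC_0→∞ = F × Dose / CL
        = 0.4 × 75 / 1.12 = 26.7857 mg/L·h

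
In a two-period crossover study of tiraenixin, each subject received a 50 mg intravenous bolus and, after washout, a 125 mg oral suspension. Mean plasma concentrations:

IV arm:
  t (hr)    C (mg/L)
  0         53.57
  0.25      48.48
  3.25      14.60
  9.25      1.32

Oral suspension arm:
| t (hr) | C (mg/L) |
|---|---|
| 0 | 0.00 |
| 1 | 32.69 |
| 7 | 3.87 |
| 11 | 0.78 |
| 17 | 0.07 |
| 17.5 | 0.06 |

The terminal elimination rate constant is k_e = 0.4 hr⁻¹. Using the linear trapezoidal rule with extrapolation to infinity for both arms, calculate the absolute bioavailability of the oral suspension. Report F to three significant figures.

Trapezoidal AUC_0→9.25 (IV):
  [0→0.25]: (53.57+48.48)/2 × 0.25 = 12.75625
  [0.25→3.25]: (48.48+14.60)/2 × 3 = 94.62
  [3.25→9.25]: (14.60+1.32)/2 × 6 = 47.76
  Sum = 155.13625 mg/L·hr
IV tail: 1.32/0.4 = 3.300; AUC_iv,0→∞ = 155.13625 + 3.300 = 158.43625 mg/L·hr
Trapezoidal AUC_0→17.5 (oral suspension):
  [0→1]: (0.00+32.69)/2 × 1 = 16.345
  [1→7]: (32.69+3.87)/2 × 6 = 109.68
  [7→11]: (3.87+0.78)/2 × 4 = 9.3
  [11→17]: (0.78+0.07)/2 × 6 = 2.55
  [17→17.5]: (0.07+0.06)/2 × 0.5 = 0.0325
  Sum = 137.9075 mg/L·hr
oral suspension tail: 0.06/0.4 = 0.150; AUC_ev,0→∞ = 137.9075 + 0.150 = 138.0575 mg/L·hr
F = (AUC_ev/D_ev)/(AUC_iv/D_iv) = (138.0575/125)/(158.43625/50) = 1.10446/3.168725 = 0.3486

F = 0.349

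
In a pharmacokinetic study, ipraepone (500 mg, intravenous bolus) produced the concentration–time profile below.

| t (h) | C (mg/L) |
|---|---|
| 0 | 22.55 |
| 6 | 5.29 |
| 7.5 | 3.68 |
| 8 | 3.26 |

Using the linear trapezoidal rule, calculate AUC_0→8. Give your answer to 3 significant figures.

Trapezoidal AUC_0→8:
  [0→6]: (22.55+5.29)/2 × 6 = 83.52
  [6→7.5]: (5.29+3.68)/2 × 1.5 = 6.7275
  [7.5→8]: (3.68+3.26)/2 × 0.5 = 1.735
  Sum = 91.9825 mg/L·h

AUC = 92.0 mg/L·h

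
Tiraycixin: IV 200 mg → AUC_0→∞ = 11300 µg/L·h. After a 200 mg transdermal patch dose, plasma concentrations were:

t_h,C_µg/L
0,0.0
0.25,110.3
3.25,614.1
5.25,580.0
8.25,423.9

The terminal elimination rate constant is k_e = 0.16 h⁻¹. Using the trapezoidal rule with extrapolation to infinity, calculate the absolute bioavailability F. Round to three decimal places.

F = 0.571

Trapezoidal AUC_0→8.25 (transdermal patch):
  [0→0.25]: (0.0+110.3)/2 × 0.25 = 13.7875
  [0.25→3.25]: (110.3+614.1)/2 × 3 = 1086.6
  [3.25→5.25]: (614.1+580.0)/2 × 2 = 1194.1
  [5.25→8.25]: (580.0+423.9)/2 × 3 = 1505.85
  Sum = 3800.3375 µg/L·h
Tail: C_last/k_e = 423.9/0.16 = 2649.375
AUC_0→∞ (transdermal patch) = 3800.3375 + 2649.375 = 6449.7125 µg/L·h
F = (AUC_ev/D_ev)/(AUC_iv/D_iv) = (6449.7125/200)/(11300/200) = 32.2486/56.5 = 0.5708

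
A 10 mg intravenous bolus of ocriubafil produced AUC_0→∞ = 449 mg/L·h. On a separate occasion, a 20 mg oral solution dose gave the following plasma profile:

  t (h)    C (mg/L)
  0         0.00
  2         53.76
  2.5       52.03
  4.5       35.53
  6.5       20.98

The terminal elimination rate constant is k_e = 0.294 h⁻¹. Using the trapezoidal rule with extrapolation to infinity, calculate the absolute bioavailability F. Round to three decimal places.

Trapezoidal AUC_0→6.5 (oral solution):
  [0→2]: (0.00+53.76)/2 × 2 = 53.76
  [2→2.5]: (53.76+52.03)/2 × 0.5 = 26.4475
  [2.5→4.5]: (52.03+35.53)/2 × 2 = 87.56
  [4.5→6.5]: (35.53+20.98)/2 × 2 = 56.51
  Sum = 224.2775 mg/L·h
Tail: C_last/k_e = 20.98/0.294 = 71.361
AUC_0→∞ (oral solution) = 224.2775 + 71.361 = 295.6385 mg/L·h
F = (AUC_ev/D_ev)/(AUC_iv/D_iv) = (295.6385/20)/(449/10) = 14.781925/44.9 = 0.3292

F = 0.329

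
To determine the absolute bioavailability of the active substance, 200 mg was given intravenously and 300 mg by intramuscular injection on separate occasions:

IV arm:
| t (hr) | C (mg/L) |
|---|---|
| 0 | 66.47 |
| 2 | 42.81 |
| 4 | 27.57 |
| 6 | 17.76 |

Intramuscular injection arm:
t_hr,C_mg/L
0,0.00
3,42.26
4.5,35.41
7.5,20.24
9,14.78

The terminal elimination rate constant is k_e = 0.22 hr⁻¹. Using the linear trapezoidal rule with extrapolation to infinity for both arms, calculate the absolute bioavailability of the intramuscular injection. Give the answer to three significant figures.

Trapezoidal AUC_0→6 (IV):
  [0→2]: (66.47+42.81)/2 × 2 = 109.28
  [2→4]: (42.81+27.57)/2 × 2 = 70.38
  [4→6]: (27.57+17.76)/2 × 2 = 45.33
  Sum = 224.99 mg/L·hr
IV tail: 17.76/0.22 = 80.727; AUC_iv,0→∞ = 224.99 + 80.727 = 305.717 mg/L·hr
Trapezoidal AUC_0→9 (intramuscular injection):
  [0→3]: (0.00+42.26)/2 × 3 = 63.39
  [3→4.5]: (42.26+35.41)/2 × 1.5 = 58.2525
  [4.5→7.5]: (35.41+20.24)/2 × 3 = 83.475
  [7.5→9]: (20.24+14.78)/2 × 1.5 = 26.265
  Sum = 231.3825 mg/L·hr
intramuscular injection tail: 14.78/0.22 = 67.182; AUC_ev,0→∞ = 231.3825 + 67.182 = 298.5645 mg/L·hr
F = (AUC_ev/D_ev)/(AUC_iv/D_iv) = (298.5645/300)/(305.717/200) = 0.995215/1.528585 = 0.6511

F = 0.651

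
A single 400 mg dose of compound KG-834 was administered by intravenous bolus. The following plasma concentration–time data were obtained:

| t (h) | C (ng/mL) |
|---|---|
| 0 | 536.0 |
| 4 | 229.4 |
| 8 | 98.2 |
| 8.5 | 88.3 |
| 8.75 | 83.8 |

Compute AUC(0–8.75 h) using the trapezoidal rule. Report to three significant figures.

Trapezoidal AUC_0→8.75:
  [0→4]: (536.0+229.4)/2 × 4 = 1530.8
  [4→8]: (229.4+98.2)/2 × 4 = 655.2
  [8→8.5]: (98.2+88.3)/2 × 0.5 = 46.625
  [8.5→8.75]: (88.3+83.8)/2 × 0.25 = 21.5125
  Sum = 2254.1375 ng/mL·h

AUC = 2250 ng/mL·h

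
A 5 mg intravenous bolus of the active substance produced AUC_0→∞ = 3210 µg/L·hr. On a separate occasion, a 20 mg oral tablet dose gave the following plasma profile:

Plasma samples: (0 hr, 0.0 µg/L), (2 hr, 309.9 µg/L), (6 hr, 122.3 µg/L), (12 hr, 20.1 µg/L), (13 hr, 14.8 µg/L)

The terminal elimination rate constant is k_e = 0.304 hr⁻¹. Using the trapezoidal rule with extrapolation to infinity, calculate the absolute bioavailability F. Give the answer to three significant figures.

Trapezoidal AUC_0→13 (oral tablet):
  [0→2]: (0.0+309.9)/2 × 2 = 309.9
  [2→6]: (309.9+122.3)/2 × 4 = 864.4
  [6→12]: (122.3+20.1)/2 × 6 = 427.2
  [12→13]: (20.1+14.8)/2 × 1 = 17.45
  Sum = 1618.95 µg/L·hr
Tail: C_last/k_e = 14.8/0.304 = 48.684
AUC_0→∞ (oral tablet) = 1618.95 + 48.684 = 1667.634 µg/L·hr
F = (AUC_ev/D_ev)/(AUC_iv/D_iv) = (1667.634/20)/(3210/5) = 83.3817/642 = 0.1299

F = 0.130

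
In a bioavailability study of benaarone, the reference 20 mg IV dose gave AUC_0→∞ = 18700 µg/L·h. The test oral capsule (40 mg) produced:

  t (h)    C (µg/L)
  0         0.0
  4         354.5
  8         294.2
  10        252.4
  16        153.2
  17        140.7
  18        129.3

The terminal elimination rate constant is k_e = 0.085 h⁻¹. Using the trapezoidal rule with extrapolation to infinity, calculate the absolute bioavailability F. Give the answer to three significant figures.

F = 0.149

Trapezoidal AUC_0→18 (oral capsule):
  [0→4]: (0.0+354.5)/2 × 4 = 709.0
  [4→8]: (354.5+294.2)/2 × 4 = 1297.4
  [8→10]: (294.2+252.4)/2 × 2 = 546.6
  [10→16]: (252.4+153.2)/2 × 6 = 1216.8
  [16→17]: (153.2+140.7)/2 × 1 = 146.95
  [17→18]: (140.7+129.3)/2 × 1 = 135.0
  Sum = 4051.75 µg/L·h
Tail: C_last/k_e = 129.3/0.085 = 1521.176
AUC_0→∞ (oral capsule) = 4051.75 + 1521.176 = 5572.926 µg/L·h
F = (AUC_ev/D_ev)/(AUC_iv/D_iv) = (5572.926/40)/(18700/20) = 139.32315/935 = 0.1490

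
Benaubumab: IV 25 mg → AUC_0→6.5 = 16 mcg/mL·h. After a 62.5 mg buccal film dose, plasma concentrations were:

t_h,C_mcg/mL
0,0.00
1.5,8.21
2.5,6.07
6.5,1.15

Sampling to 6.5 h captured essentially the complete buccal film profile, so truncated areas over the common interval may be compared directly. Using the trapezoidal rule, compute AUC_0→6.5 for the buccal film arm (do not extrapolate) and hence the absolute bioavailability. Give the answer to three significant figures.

F = 0.693

Trapezoidal AUC_0→6.5 (buccal film):
  [0→1.5]: (0.00+8.21)/2 × 1.5 = 6.1575
  [1.5→2.5]: (8.21+6.07)/2 × 1 = 7.14
  [2.5→6.5]: (6.07+1.15)/2 × 4 = 14.44
  Sum = 27.7375 mcg/mL·h
F = (AUC_ev/D_ev)/(AUC_iv/D_iv) = (27.7375/62.5)/(16/25) = 0.4438/0.64 = 0.6934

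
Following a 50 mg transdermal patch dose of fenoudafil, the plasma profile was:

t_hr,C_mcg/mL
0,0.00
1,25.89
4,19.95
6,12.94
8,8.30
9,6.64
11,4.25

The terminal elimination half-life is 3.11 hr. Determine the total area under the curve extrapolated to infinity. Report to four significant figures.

AUC = 173.3 mcg/mL·hr

Trapezoidal AUC_0→11:
  [0→1]: (0.00+25.89)/2 × 1 = 12.945
  [1→4]: (25.89+19.95)/2 × 3 = 68.76
  [4→6]: (19.95+12.94)/2 × 2 = 32.89
  [6→8]: (12.94+8.30)/2 × 2 = 21.24
  [8→9]: (8.30+6.64)/2 × 1 = 7.47
  [9→11]: (6.64+4.25)/2 × 2 = 10.89
  Sum = 154.195 mcg/mL·hr
k_e = ln2 / t½ = 0.693147 / 3.11 = 0.2229 hr^-1
Extrapolated tail: C_last / k_e = 4.25 / 0.2229 = 19.067
AUC_0→∞ = 154.195 + 19.067 = 173.262 mcg/mL·hr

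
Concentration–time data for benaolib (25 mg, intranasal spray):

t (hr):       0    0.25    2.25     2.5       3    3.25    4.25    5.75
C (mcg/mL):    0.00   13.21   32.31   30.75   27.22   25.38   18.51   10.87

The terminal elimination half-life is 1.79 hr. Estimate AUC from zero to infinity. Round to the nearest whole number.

Trapezoidal AUC_0→5.75:
  [0→0.25]: (0.00+13.21)/2 × 0.25 = 1.65125
  [0.25→2.25]: (13.21+32.31)/2 × 2 = 45.52
  [2.25→2.5]: (32.31+30.75)/2 × 0.25 = 7.8825
  [2.5→3]: (30.75+27.22)/2 × 0.5 = 14.4925
  [3→3.25]: (27.22+25.38)/2 × 0.25 = 6.575
  [3.25→4.25]: (25.38+18.51)/2 × 1 = 21.945
  [4.25→5.75]: (18.51+10.87)/2 × 1.5 = 22.035
  Sum = 120.10125 mcg/mL·hr
k_e = ln2 / t½ = 0.693147 / 1.79 = 0.3872 hr^-1
Extrapolated tail: C_last / k_e = 10.87 / 0.3872 = 28.073
AUC_0→∞ = 120.10125 + 28.073 = 148.17425 mcg/mL·hr

AUC = 148 mcg/mL·hr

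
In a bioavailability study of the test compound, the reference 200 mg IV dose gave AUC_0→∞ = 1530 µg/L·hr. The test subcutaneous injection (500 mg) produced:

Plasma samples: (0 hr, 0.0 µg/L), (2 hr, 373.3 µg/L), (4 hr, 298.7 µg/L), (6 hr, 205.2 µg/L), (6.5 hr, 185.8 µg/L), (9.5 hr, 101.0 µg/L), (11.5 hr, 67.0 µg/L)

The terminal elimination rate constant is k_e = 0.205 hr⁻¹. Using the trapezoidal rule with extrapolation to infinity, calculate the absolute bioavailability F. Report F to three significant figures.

Trapezoidal AUC_0→11.5 (subcutaneous injection):
  [0→2]: (0.0+373.3)/2 × 2 = 373.3
  [2→4]: (373.3+298.7)/2 × 2 = 672.0
  [4→6]: (298.7+205.2)/2 × 2 = 503.9
  [6→6.5]: (205.2+185.8)/2 × 0.5 = 97.75
  [6.5→9.5]: (185.8+101.0)/2 × 3 = 430.2
  [9.5→11.5]: (101.0+67.0)/2 × 2 = 168.0
  Sum = 2245.15 µg/L·hr
Tail: C_last/k_e = 67.0/0.205 = 326.829
AUC_0→∞ (subcutaneous injection) = 2245.15 + 326.829 = 2571.979 µg/L·hr
F = (AUC_ev/D_ev)/(AUC_iv/D_iv) = (2571.979/500)/(1530/200) = 5.143958/7.65 = 0.6724

F = 0.672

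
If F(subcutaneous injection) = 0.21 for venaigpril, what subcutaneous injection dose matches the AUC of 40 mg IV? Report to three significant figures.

For equal systemic exposure: F × D_ev = D_iv
D_ev = D_iv / F = 40 / 0.21 = 190.476 mg

D_subcutaneous = 190 mg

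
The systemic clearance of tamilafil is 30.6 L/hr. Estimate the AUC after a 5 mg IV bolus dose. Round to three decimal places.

AUC_0→∞ = Dose_iv / CL
        = 5 / 30.6 = 0.163399 mg/L·hr

AUC = 0.163 mg/L·hr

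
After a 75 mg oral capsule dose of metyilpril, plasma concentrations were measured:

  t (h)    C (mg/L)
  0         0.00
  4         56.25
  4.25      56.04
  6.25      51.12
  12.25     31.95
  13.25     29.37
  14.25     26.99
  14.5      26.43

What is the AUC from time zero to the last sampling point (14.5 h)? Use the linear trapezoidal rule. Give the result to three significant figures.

Trapezoidal AUC_0→14.5:
  [0→4]: (0.00+56.25)/2 × 4 = 112.5
  [4→4.25]: (56.25+56.04)/2 × 0.25 = 14.03625
  [4.25→6.25]: (56.04+51.12)/2 × 2 = 107.16
  [6.25→12.25]: (51.12+31.95)/2 × 6 = 249.21
  [12.25→13.25]: (31.95+29.37)/2 × 1 = 30.66
  [13.25→14.25]: (29.37+26.99)/2 × 1 = 28.18
  [14.25→14.5]: (26.99+26.43)/2 × 0.25 = 6.6775
  Sum = 548.42375 mg/L·h

AUC = 548 mg/L·h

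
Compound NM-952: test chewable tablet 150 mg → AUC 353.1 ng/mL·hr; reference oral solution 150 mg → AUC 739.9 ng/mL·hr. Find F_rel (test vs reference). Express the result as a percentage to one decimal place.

F_rel = 47.7%

F_rel = (AUC_test/D_test) / (AUC_ref/D_ref)
      = (353.1/150) / (739.9/150)
      = 2.354 / 4.93267 = 0.4772 = 47.72%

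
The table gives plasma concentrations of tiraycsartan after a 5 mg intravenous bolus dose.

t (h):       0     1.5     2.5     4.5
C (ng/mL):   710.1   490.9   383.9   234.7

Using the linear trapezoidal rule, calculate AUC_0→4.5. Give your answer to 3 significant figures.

Trapezoidal AUC_0→4.5:
  [0→1.5]: (710.1+490.9)/2 × 1.5 = 900.75
  [1.5→2.5]: (490.9+383.9)/2 × 1 = 437.4
  [2.5→4.5]: (383.9+234.7)/2 × 2 = 618.6
  Sum = 1956.75 ng/mL·h

AUC = 1960 ng/mL·h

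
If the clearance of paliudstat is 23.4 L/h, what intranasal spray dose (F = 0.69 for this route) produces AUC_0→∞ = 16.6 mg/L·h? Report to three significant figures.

Dose = 563 mg

Dose = CL × AUC_0→∞ / F
     = 23.4 × 16.6 / 0.69 = 562.957 mg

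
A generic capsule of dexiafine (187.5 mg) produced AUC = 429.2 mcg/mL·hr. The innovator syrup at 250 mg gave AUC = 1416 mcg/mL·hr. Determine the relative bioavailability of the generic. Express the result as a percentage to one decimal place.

F_rel = 40.4%

F_rel = (AUC_test/D_test) / (AUC_ref/D_ref)
      = (429.2/187.5) / (1416/250)
      = 2.28907 / 5.664 = 0.4041 = 40.41%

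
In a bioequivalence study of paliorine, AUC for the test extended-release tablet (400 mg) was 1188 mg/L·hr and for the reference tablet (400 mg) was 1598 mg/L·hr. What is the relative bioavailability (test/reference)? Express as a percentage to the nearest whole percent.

F_rel = 74%

F_rel = (AUC_test/D_test) / (AUC_ref/D_ref)
      = (1188/400) / (1598/400)
      = 2.97 / 3.995 = 0.7434 = 74.34%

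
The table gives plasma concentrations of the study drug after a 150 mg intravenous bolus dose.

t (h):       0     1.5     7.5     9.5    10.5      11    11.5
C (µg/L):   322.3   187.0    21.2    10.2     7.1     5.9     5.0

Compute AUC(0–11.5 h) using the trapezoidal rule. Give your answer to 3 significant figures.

AUC = 1050 µg/L·h

Trapezoidal AUC_0→11.5:
  [0→1.5]: (322.3+187.0)/2 × 1.5 = 381.975
  [1.5→7.5]: (187.0+21.2)/2 × 6 = 624.6
  [7.5→9.5]: (21.2+10.2)/2 × 2 = 31.4
  [9.5→10.5]: (10.2+7.1)/2 × 1 = 8.65
  [10.5→11]: (7.1+5.9)/2 × 0.5 = 3.25
  [11→11.5]: (5.9+5.0)/2 × 0.5 = 2.725
  Sum = 1052.6 µg/L·h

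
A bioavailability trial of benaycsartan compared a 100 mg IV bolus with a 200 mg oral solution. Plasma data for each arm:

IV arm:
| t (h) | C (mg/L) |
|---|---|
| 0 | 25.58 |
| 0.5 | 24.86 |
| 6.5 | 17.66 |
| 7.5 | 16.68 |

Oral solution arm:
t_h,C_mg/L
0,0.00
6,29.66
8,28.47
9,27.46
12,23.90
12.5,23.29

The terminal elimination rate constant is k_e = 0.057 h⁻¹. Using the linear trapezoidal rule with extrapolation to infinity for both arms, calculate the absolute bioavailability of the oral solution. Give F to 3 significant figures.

F = 0.747

Trapezoidal AUC_0→7.5 (IV):
  [0→0.5]: (25.58+24.86)/2 × 0.5 = 12.61
  [0.5→6.5]: (24.86+17.66)/2 × 6 = 127.56
  [6.5→7.5]: (17.66+16.68)/2 × 1 = 17.17
  Sum = 157.34 mg/L·h
IV tail: 16.68/0.057 = 292.632; AUC_iv,0→∞ = 157.34 + 292.632 = 449.972 mg/L·h
Trapezoidal AUC_0→12.5 (oral solution):
  [0→6]: (0.00+29.66)/2 × 6 = 88.98
  [6→8]: (29.66+28.47)/2 × 2 = 58.13
  [8→9]: (28.47+27.46)/2 × 1 = 27.965
  [9→12]: (27.46+23.90)/2 × 3 = 77.04
  [12→12.5]: (23.90+23.29)/2 × 0.5 = 11.7975
  Sum = 263.9125 mg/L·h
oral solution tail: 23.29/0.057 = 408.596; AUC_ev,0→∞ = 263.9125 + 408.596 = 672.5085 mg/L·h
F = (AUC_ev/D_ev)/(AUC_iv/D_iv) = (672.5085/200)/(449.972/100) = 3.3625425/4.49972 = 0.7473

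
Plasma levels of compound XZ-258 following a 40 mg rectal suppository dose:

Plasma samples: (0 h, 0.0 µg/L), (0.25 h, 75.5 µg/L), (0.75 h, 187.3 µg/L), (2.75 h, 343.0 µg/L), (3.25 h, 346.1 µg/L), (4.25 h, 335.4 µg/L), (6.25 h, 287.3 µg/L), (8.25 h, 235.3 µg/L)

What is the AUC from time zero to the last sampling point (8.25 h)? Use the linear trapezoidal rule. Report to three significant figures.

Trapezoidal AUC_0→8.25:
  [0→0.25]: (0.0+75.5)/2 × 0.25 = 9.4375
  [0.25→0.75]: (75.5+187.3)/2 × 0.5 = 65.7
  [0.75→2.75]: (187.3+343.0)/2 × 2 = 530.3
  [2.75→3.25]: (343.0+346.1)/2 × 0.5 = 172.275
  [3.25→4.25]: (346.1+335.4)/2 × 1 = 340.75
  [4.25→6.25]: (335.4+287.3)/2 × 2 = 622.7
  [6.25→8.25]: (287.3+235.3)/2 × 2 = 522.6
  Sum = 2263.7625 µg/L·h

AUC = 2260 µg/L·h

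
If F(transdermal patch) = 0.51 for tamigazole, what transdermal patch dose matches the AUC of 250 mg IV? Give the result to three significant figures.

For equal systemic exposure: F × D_ev = D_iv
D_ev = D_iv / F = 250 / 0.51 = 490.196 mg

D_transdermal = 490 mg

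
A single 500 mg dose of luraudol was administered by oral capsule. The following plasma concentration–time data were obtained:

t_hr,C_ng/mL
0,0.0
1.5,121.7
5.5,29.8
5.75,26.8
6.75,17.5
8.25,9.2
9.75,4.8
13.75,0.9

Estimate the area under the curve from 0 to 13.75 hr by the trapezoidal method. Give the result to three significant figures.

AUC = 465 ng/mL·hr

Trapezoidal AUC_0→13.75:
  [0→1.5]: (0.0+121.7)/2 × 1.5 = 91.275
  [1.5→5.5]: (121.7+29.8)/2 × 4 = 303.0
  [5.5→5.75]: (29.8+26.8)/2 × 0.25 = 7.075
  [5.75→6.75]: (26.8+17.5)/2 × 1 = 22.15
  [6.75→8.25]: (17.5+9.2)/2 × 1.5 = 20.025
  [8.25→9.75]: (9.2+4.8)/2 × 1.5 = 10.5
  [9.75→13.75]: (4.8+0.9)/2 × 4 = 11.4
  Sum = 465.425 ng/mL·hr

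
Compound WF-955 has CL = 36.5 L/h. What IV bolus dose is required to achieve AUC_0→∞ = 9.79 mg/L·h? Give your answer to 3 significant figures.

Dose_iv = CL × AUC_0→∞
     = 36.5 × 9.79 = 357.335 mg

Dose = 357 mg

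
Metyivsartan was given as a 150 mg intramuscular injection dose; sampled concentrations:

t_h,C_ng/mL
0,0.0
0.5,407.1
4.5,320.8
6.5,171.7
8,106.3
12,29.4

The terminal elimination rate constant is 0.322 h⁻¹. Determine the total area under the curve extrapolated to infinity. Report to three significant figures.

AUC = 2620 ng/mL·h

Trapezoidal AUC_0→12:
  [0→0.5]: (0.0+407.1)/2 × 0.5 = 101.775
  [0.5→4.5]: (407.1+320.8)/2 × 4 = 1455.8
  [4.5→6.5]: (320.8+171.7)/2 × 2 = 492.5
  [6.5→8]: (171.7+106.3)/2 × 1.5 = 208.5
  [8→12]: (106.3+29.4)/2 × 4 = 271.4
  Sum = 2529.975 ng/mL·h
Extrapolated tail: C_last / k_e = 29.4 / 0.322 = 91.304
AUC_0→∞ = 2529.975 + 91.304 = 2621.279 ng/mL·h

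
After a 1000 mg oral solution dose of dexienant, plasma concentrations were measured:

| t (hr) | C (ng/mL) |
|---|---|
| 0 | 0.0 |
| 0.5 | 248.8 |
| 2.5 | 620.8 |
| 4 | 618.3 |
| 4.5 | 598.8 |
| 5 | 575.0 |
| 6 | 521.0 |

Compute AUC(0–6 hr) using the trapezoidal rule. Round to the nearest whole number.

AUC = 3007 ng/mL·hr

Trapezoidal AUC_0→6:
  [0→0.5]: (0.0+248.8)/2 × 0.5 = 62.2
  [0.5→2.5]: (248.8+620.8)/2 × 2 = 869.6
  [2.5→4]: (620.8+618.3)/2 × 1.5 = 929.325
  [4→4.5]: (618.3+598.8)/2 × 0.5 = 304.275
  [4.5→5]: (598.8+575.0)/2 × 0.5 = 293.45
  [5→6]: (575.0+521.0)/2 × 1 = 548.0
  Sum = 3006.85 ng/mL·hr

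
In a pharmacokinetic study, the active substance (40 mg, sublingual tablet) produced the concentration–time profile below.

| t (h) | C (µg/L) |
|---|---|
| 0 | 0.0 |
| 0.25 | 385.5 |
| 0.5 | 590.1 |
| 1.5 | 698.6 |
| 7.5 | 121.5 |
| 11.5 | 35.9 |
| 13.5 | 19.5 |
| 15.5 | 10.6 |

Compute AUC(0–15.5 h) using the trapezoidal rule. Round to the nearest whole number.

AUC = 3675 µg/L·h

Trapezoidal AUC_0→15.5:
  [0→0.25]: (0.0+385.5)/2 × 0.25 = 48.1875
  [0.25→0.5]: (385.5+590.1)/2 × 0.25 = 121.95
  [0.5→1.5]: (590.1+698.6)/2 × 1 = 644.35
  [1.5→7.5]: (698.6+121.5)/2 × 6 = 2460.3
  [7.5→11.5]: (121.5+35.9)/2 × 4 = 314.8
  [11.5→13.5]: (35.9+19.5)/2 × 2 = 55.4
  [13.5→15.5]: (19.5+10.6)/2 × 2 = 30.1
  Sum = 3675.0875 µg/L·h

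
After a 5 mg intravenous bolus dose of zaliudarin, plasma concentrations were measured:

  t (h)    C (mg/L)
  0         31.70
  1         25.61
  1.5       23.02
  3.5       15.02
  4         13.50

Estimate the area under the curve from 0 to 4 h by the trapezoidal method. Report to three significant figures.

Trapezoidal AUC_0→4:
  [0→1]: (31.70+25.61)/2 × 1 = 28.655
  [1→1.5]: (25.61+23.02)/2 × 0.5 = 12.1575
  [1.5→3.5]: (23.02+15.02)/2 × 2 = 38.04
  [3.5→4]: (15.02+13.50)/2 × 0.5 = 7.13
  Sum = 85.9825 mg/L·h

AUC = 86.0 mg/L·h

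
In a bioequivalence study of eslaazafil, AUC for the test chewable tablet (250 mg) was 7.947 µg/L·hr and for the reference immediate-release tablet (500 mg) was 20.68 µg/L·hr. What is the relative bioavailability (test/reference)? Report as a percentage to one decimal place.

F_rel = (AUC_test/D_test) / (AUC_ref/D_ref)
      = (7.947/250) / (20.68/500)
      = 0.031788 / 0.04136 = 0.7686 = 76.86%

F_rel = 76.9%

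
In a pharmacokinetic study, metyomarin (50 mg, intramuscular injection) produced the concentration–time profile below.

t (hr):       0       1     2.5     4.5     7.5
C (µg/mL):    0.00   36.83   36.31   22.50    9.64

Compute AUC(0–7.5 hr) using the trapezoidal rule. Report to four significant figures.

Trapezoidal AUC_0→7.5:
  [0→1]: (0.00+36.83)/2 × 1 = 18.415
  [1→2.5]: (36.83+36.31)/2 × 1.5 = 54.855
  [2.5→4.5]: (36.31+22.50)/2 × 2 = 58.81
  [4.5→7.5]: (22.50+9.64)/2 × 3 = 48.21
  Sum = 180.29 µg/mL·hr

AUC = 180.3 µg/mL·hr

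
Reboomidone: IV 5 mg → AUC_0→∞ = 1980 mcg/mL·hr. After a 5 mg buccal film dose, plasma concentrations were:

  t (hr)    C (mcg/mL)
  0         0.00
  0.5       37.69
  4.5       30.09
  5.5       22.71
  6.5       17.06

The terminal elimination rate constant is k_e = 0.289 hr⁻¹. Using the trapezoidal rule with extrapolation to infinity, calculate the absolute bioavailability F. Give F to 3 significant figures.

Trapezoidal AUC_0→6.5 (buccal film):
  [0→0.5]: (0.00+37.69)/2 × 0.5 = 9.4225
  [0.5→4.5]: (37.69+30.09)/2 × 4 = 135.56
  [4.5→5.5]: (30.09+22.71)/2 × 1 = 26.4
  [5.5→6.5]: (22.71+17.06)/2 × 1 = 19.885
  Sum = 191.2675 mcg/mL·hr
Tail: C_last/k_e = 17.06/0.289 = 59.031
AUC_0→∞ (buccal film) = 191.2675 + 59.031 = 250.2985 mcg/mL·hr
F = (AUC_ev/D_ev)/(AUC_iv/D_iv) = (250.2985/5)/(1980/5) = 50.0597/396 = 0.1264

F = 0.126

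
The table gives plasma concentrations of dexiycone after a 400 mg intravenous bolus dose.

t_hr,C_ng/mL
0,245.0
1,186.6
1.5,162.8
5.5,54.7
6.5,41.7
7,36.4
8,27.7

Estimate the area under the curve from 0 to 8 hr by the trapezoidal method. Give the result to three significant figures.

Trapezoidal AUC_0→8:
  [0→1]: (245.0+186.6)/2 × 1 = 215.8
  [1→1.5]: (186.6+162.8)/2 × 0.5 = 87.35
  [1.5→5.5]: (162.8+54.7)/2 × 4 = 435.0
  [5.5→6.5]: (54.7+41.7)/2 × 1 = 48.2
  [6.5→7]: (41.7+36.4)/2 × 0.5 = 19.525
  [7→8]: (36.4+27.7)/2 × 1 = 32.05
  Sum = 837.925 ng/mL·hr

AUC = 838 ng/mL·hr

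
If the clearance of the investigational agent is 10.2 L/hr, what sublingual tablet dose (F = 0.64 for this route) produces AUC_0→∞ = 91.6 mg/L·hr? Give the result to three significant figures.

Dose = 1460 mg

Dose = CL × AUC_0→∞ / F
     = 10.2 × 91.6 / 0.64 = 1459.875 mg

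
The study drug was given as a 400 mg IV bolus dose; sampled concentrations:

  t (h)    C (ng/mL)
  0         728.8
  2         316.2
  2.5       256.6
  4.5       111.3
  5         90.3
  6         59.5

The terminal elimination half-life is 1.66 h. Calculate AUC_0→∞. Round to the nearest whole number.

AUC = 1824 ng/mL·h

Trapezoidal AUC_0→6:
  [0→2]: (728.8+316.2)/2 × 2 = 1045.0
  [2→2.5]: (316.2+256.6)/2 × 0.5 = 143.2
  [2.5→4.5]: (256.6+111.3)/2 × 2 = 367.9
  [4.5→5]: (111.3+90.3)/2 × 0.5 = 50.4
  [5→6]: (90.3+59.5)/2 × 1 = 74.9
  Sum = 1681.4 ng/mL·h
k_e = ln2 / t½ = 0.693147 / 1.66 = 0.4176 h^-1
Extrapolated tail: C_last / k_e = 59.5 / 0.4176 = 142.481
AUC_0→∞ = 1681.4 + 142.481 = 1823.881 ng/mL·h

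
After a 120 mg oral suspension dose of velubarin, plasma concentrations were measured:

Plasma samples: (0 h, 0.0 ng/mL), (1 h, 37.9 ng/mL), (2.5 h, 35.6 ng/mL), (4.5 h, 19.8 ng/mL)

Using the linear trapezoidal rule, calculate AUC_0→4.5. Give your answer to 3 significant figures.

AUC = 129 ng/mL·h

Trapezoidal AUC_0→4.5:
  [0→1]: (0.0+37.9)/2 × 1 = 18.95
  [1→2.5]: (37.9+35.6)/2 × 1.5 = 55.125
  [2.5→4.5]: (35.6+19.8)/2 × 2 = 55.4
  Sum = 129.475 ng/mL·h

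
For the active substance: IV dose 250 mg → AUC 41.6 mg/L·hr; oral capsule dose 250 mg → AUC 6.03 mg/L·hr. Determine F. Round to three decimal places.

F = (AUC_ev / D_ev) / (AUC_iv / D_iv)
  = (6.03/250) / (41.6/250)
  = 0.02412 / 0.1664 = 0.1450

F = 0.145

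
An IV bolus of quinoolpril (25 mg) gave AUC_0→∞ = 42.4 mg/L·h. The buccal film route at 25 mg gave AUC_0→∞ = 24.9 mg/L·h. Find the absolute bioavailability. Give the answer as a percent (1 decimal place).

F = (AUC_ev / D_ev) / (AUC_iv / D_iv)
  = (24.9/25) / (42.4/25)
  = 0.996 / 1.696 = 0.5873
  = 58.73%

F = 58.7%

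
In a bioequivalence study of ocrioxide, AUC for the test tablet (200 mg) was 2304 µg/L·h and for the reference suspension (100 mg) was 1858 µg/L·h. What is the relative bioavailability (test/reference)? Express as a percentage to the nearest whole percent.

F_rel = (AUC_test/D_test) / (AUC_ref/D_ref)
      = (2304/200) / (1858/100)
      = 11.52 / 18.58 = 0.6200 = 62.00%

F_rel = 62%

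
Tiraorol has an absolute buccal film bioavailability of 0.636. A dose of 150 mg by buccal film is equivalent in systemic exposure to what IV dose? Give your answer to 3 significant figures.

D_iv = 95.4 mg

Systemic exposure from an extravascular dose = F × D_ev, so the equivalent IV dose is F × D_ev.
D_iv = F × D_ev = 0.636 × 150 = 95.4 mg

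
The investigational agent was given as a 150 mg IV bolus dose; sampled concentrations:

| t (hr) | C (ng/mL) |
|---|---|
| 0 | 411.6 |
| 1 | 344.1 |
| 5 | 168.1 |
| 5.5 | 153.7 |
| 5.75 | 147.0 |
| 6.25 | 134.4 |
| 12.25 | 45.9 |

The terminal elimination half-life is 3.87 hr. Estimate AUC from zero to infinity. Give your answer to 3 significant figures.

Trapezoidal AUC_0→12.25:
  [0→1]: (411.6+344.1)/2 × 1 = 377.85
  [1→5]: (344.1+168.1)/2 × 4 = 1024.4
  [5→5.5]: (168.1+153.7)/2 × 0.5 = 80.45
  [5.5→5.75]: (153.7+147.0)/2 × 0.25 = 37.5875
  [5.75→6.25]: (147.0+134.4)/2 × 0.5 = 70.35
  [6.25→12.25]: (134.4+45.9)/2 × 6 = 540.9
  Sum = 2131.5375 ng/mL·hr
k_e = ln2 / t½ = 0.693147 / 3.87 = 0.1791 hr^-1
Extrapolated tail: C_last / k_e = 45.9 / 0.1791 = 256.281
AUC_0→∞ = 2131.5375 + 256.281 = 2387.8185 ng/mL·hr

AUC = 2390 ng/mL·hr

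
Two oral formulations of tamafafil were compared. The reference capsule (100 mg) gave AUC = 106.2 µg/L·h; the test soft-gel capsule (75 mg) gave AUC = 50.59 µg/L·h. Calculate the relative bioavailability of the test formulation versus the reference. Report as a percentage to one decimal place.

F_rel = (AUC_test/D_test) / (AUC_ref/D_ref)
      = (50.59/75) / (106.2/100)
      = 0.674533 / 1.062 = 0.6352 = 63.52%

F_rel = 63.5%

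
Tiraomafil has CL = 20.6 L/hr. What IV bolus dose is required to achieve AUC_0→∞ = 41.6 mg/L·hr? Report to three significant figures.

Dose_iv = CL × AUC_0→∞
     = 20.6 × 41.6 = 856.96 mg

Dose = 857 mg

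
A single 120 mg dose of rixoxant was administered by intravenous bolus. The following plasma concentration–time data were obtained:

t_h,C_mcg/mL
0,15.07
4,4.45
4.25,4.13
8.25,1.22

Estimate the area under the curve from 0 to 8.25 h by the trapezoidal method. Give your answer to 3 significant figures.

AUC = 50.8 mcg/mL·h

Trapezoidal AUC_0→8.25:
  [0→4]: (15.07+4.45)/2 × 4 = 39.04
  [4→4.25]: (4.45+4.13)/2 × 0.25 = 1.0725
  [4.25→8.25]: (4.13+1.22)/2 × 4 = 10.7
  Sum = 50.8125 mcg/mL·h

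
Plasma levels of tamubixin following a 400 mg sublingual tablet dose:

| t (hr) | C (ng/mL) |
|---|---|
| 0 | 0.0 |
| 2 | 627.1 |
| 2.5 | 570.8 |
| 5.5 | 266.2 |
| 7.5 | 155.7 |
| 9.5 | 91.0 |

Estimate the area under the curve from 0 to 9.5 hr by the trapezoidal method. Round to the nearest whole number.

Trapezoidal AUC_0→9.5:
  [0→2]: (0.0+627.1)/2 × 2 = 627.1
  [2→2.5]: (627.1+570.8)/2 × 0.5 = 299.475
  [2.5→5.5]: (570.8+266.2)/2 × 3 = 1255.5
  [5.5→7.5]: (266.2+155.7)/2 × 2 = 421.9
  [7.5→9.5]: (155.7+91.0)/2 × 2 = 246.7
  Sum = 2850.675 ng/mL·hr

AUC = 2851 ng/mL·hr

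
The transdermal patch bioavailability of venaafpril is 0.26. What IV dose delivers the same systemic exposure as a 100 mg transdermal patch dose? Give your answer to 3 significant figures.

Systemic exposure from an extravascular dose = F × D_ev, so the equivalent IV dose is F × D_ev.
D_iv = F × D_ev = 0.26 × 100 = 26 mg

D_iv = 26.0 mg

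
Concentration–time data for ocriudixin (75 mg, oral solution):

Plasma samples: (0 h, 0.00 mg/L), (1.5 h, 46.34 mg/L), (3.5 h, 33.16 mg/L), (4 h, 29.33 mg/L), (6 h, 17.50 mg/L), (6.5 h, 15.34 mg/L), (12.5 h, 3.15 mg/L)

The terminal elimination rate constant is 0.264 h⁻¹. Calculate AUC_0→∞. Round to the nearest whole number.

Trapezoidal AUC_0→12.5:
  [0→1.5]: (0.00+46.34)/2 × 1.5 = 34.755
  [1.5→3.5]: (46.34+33.16)/2 × 2 = 79.5
  [3.5→4]: (33.16+29.33)/2 × 0.5 = 15.6225
  [4→6]: (29.33+17.50)/2 × 2 = 46.83
  [6→6.5]: (17.50+15.34)/2 × 0.5 = 8.21
  [6.5→12.5]: (15.34+3.15)/2 × 6 = 55.47
  Sum = 240.3875 mg/L·h
Extrapolated tail: C_last / k_e = 3.15 / 0.264 = 11.932
AUC_0→∞ = 240.3875 + 11.932 = 252.3195 mg/L·h

AUC = 252 mg/L·h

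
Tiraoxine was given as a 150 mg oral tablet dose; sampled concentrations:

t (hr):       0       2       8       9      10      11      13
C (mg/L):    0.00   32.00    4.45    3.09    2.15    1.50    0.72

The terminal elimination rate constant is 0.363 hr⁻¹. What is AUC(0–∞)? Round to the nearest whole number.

AUC = 154 mg/L·hr

Trapezoidal AUC_0→13:
  [0→2]: (0.00+32.00)/2 × 2 = 32.0
  [2→8]: (32.00+4.45)/2 × 6 = 109.35
  [8→9]: (4.45+3.09)/2 × 1 = 3.77
  [9→10]: (3.09+2.15)/2 × 1 = 2.62
  [10→11]: (2.15+1.50)/2 × 1 = 1.825
  [11→13]: (1.50+0.72)/2 × 2 = 2.22
  Sum = 151.785 mg/L·hr
Extrapolated tail: C_last / k_e = 0.72 / 0.363 = 1.983
AUC_0→∞ = 151.785 + 1.983 = 153.768 mg/L·hr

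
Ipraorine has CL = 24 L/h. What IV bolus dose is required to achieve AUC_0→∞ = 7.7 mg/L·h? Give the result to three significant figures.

Dose_iv = CL × AUC_0→∞
     = 24 × 7.7 = 184.8 mg

Dose = 185 mg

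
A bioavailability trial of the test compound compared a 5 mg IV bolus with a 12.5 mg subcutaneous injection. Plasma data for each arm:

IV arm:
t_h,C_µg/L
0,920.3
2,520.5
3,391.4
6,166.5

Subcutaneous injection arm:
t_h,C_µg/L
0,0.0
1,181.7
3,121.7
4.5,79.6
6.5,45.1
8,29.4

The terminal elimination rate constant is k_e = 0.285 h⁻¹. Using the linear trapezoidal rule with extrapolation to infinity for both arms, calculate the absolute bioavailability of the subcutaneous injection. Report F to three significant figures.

F = 0.0999

Trapezoidal AUC_0→6 (IV):
  [0→2]: (920.3+520.5)/2 × 2 = 1440.8
  [2→3]: (520.5+391.4)/2 × 1 = 455.95
  [3→6]: (391.4+166.5)/2 × 3 = 836.85
  Sum = 2733.6 µg/L·h
IV tail: 166.5/0.285 = 584.211; AUC_iv,0→∞ = 2733.6 + 584.211 = 3317.811 µg/L·h
Trapezoidal AUC_0→8 (subcutaneous injection):
  [0→1]: (0.0+181.7)/2 × 1 = 90.85
  [1→3]: (181.7+121.7)/2 × 2 = 303.4
  [3→4.5]: (121.7+79.6)/2 × 1.5 = 150.975
  [4.5→6.5]: (79.6+45.1)/2 × 2 = 124.7
  [6.5→8]: (45.1+29.4)/2 × 1.5 = 55.875
  Sum = 725.8 µg/L·h
subcutaneous injection tail: 29.4/0.285 = 103.158; AUC_ev,0→∞ = 725.8 + 103.158 = 828.958 µg/L·h
F = (AUC_ev/D_ev)/(AUC_iv/D_iv) = (828.958/12.5)/(3317.811/5) = 66.31664/663.5622 = 0.0999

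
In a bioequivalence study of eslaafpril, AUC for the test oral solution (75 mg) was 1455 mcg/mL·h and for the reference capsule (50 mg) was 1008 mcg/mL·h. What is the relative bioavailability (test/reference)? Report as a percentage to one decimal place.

F_rel = (AUC_test/D_test) / (AUC_ref/D_ref)
      = (1455/75) / (1008/50)
      = 19.4 / 20.16 = 0.9623 = 96.23%

F_rel = 96.2%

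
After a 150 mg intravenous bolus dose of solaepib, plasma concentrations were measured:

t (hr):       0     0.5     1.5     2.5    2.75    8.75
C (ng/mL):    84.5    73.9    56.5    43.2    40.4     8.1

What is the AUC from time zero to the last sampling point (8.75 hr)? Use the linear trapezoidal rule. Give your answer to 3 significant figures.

AUC = 311 ng/mL·hr

Trapezoidal AUC_0→8.75:
  [0→0.5]: (84.5+73.9)/2 × 0.5 = 39.6
  [0.5→1.5]: (73.9+56.5)/2 × 1 = 65.2
  [1.5→2.5]: (56.5+43.2)/2 × 1 = 49.85
  [2.5→2.75]: (43.2+40.4)/2 × 0.25 = 10.45
  [2.75→8.75]: (40.4+8.1)/2 × 6 = 145.5
  Sum = 310.6 ng/mL·hr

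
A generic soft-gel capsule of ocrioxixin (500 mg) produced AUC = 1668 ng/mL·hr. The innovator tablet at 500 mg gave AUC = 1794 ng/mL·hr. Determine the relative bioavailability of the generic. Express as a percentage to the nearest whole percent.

F_rel = (AUC_test/D_test) / (AUC_ref/D_ref)
      = (1668/500) / (1794/500)
      = 3.336 / 3.588 = 0.9298 = 92.98%

F_rel = 93%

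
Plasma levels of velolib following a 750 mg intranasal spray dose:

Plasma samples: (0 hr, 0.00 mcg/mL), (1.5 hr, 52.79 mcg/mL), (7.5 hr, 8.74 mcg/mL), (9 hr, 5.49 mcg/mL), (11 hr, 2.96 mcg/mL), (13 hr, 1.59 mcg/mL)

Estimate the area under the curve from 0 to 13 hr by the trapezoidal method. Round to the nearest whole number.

Trapezoidal AUC_0→13:
  [0→1.5]: (0.00+52.79)/2 × 1.5 = 39.5925
  [1.5→7.5]: (52.79+8.74)/2 × 6 = 184.59
  [7.5→9]: (8.74+5.49)/2 × 1.5 = 10.6725
  [9→11]: (5.49+2.96)/2 × 2 = 8.45
  [11→13]: (2.96+1.59)/2 × 2 = 4.55
  Sum = 247.855 mcg/mL·hr

AUC = 248 mcg/mL·hr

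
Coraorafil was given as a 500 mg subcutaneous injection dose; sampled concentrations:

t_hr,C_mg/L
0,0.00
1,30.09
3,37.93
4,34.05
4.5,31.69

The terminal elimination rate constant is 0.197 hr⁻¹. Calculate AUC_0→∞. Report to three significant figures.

Trapezoidal AUC_0→4.5:
  [0→1]: (0.00+30.09)/2 × 1 = 15.045
  [1→3]: (30.09+37.93)/2 × 2 = 68.02
  [3→4]: (37.93+34.05)/2 × 1 = 35.99
  [4→4.5]: (34.05+31.69)/2 × 0.5 = 16.435
  Sum = 135.49 mg/L·hr
Extrapolated tail: C_last / k_e = 31.69 / 0.197 = 160.863
AUC_0→∞ = 135.49 + 160.863 = 296.353 mg/L·hr

AUC = 296 mg/L·hr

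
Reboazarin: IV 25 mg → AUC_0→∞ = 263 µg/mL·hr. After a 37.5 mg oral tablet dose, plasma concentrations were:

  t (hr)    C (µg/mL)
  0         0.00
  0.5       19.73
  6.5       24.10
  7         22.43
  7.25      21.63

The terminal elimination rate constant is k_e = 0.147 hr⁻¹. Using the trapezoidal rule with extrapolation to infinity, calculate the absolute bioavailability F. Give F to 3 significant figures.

Trapezoidal AUC_0→7.25 (oral tablet):
  [0→0.5]: (0.00+19.73)/2 × 0.5 = 4.9325
  [0.5→6.5]: (19.73+24.10)/2 × 6 = 131.49
  [6.5→7]: (24.10+22.43)/2 × 0.5 = 11.6325
  [7→7.25]: (22.43+21.63)/2 × 0.25 = 5.5075
  Sum = 153.5625 µg/mL·hr
Tail: C_last/k_e = 21.63/0.147 = 147.143
AUC_0→∞ (oral tablet) = 153.5625 + 147.143 = 300.7055 µg/mL·hr
F = (AUC_ev/D_ev)/(AUC_iv/D_iv) = (300.7055/37.5)/(263/25) = 8.01881/10.52 = 0.7622

F = 0.762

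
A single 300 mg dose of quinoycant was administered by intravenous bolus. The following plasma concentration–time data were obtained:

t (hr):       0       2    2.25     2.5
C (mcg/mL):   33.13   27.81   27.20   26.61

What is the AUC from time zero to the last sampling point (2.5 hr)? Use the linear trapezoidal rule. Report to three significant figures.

AUC = 74.5 mcg/mL·hr

Trapezoidal AUC_0→2.5:
  [0→2]: (33.13+27.81)/2 × 2 = 60.94
  [2→2.25]: (27.81+27.20)/2 × 0.25 = 6.87625
  [2.25→2.5]: (27.20+26.61)/2 × 0.25 = 6.72625
  Sum = 74.5425 mcg/mL·hr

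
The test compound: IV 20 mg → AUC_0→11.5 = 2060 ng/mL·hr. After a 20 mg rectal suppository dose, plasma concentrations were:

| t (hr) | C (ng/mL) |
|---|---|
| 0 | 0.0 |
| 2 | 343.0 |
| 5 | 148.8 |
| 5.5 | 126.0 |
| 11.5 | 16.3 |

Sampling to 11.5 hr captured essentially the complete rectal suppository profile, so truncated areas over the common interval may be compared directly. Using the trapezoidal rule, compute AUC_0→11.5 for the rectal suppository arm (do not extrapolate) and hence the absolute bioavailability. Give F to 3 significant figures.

F = 0.765

Trapezoidal AUC_0→11.5 (rectal suppository):
  [0→2]: (0.0+343.0)/2 × 2 = 343.0
  [2→5]: (343.0+148.8)/2 × 3 = 737.7
  [5→5.5]: (148.8+126.0)/2 × 0.5 = 68.7
  [5.5→11.5]: (126.0+16.3)/2 × 6 = 426.9
  Sum = 1576.3 ng/mL·hr
F = (AUC_ev/D_ev)/(AUC_iv/D_iv) = (1576.3/20)/(2060/20) = 78.815/103 = 0.7652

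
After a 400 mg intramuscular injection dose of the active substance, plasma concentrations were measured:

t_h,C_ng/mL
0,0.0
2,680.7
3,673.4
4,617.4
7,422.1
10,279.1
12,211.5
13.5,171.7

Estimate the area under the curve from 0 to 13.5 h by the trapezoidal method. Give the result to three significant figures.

AUC = 5390 ng/mL·h

Trapezoidal AUC_0→13.5:
  [0→2]: (0.0+680.7)/2 × 2 = 680.7
  [2→3]: (680.7+673.4)/2 × 1 = 677.05
  [3→4]: (673.4+617.4)/2 × 1 = 645.4
  [4→7]: (617.4+422.1)/2 × 3 = 1559.25
  [7→10]: (422.1+279.1)/2 × 3 = 1051.8
  [10→12]: (279.1+211.5)/2 × 2 = 490.6
  [12→13.5]: (211.5+171.7)/2 × 1.5 = 287.4
  Sum = 5392.2 ng/mL·h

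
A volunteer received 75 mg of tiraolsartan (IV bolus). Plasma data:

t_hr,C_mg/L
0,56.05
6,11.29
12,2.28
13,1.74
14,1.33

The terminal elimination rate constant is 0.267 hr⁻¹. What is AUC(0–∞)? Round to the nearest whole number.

Trapezoidal AUC_0→14:
  [0→6]: (56.05+11.29)/2 × 6 = 202.02
  [6→12]: (11.29+2.28)/2 × 6 = 40.71
  [12→13]: (2.28+1.74)/2 × 1 = 2.01
  [13→14]: (1.74+1.33)/2 × 1 = 1.535
  Sum = 246.275 mg/L·hr
Extrapolated tail: C_last / k_e = 1.33 / 0.267 = 4.981
AUC_0→∞ = 246.275 + 4.981 = 251.256 mg/L·hr

AUC = 251 mg/L·hr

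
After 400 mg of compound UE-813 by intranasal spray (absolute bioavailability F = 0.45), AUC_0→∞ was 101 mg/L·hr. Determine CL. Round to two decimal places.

CL = F × Dose / AUC_0→∞
   = 0.45 × 400 / 101 = 1.78218 L/hr

CL = 1.78 L/hr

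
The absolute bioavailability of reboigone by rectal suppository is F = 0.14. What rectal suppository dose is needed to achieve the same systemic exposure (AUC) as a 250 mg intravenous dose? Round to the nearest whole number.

D_rectal = 1786 mg

For equal systemic exposure: F × D_ev = D_iv
D_ev = D_iv / F = 250 / 0.14 = 1785.71 mg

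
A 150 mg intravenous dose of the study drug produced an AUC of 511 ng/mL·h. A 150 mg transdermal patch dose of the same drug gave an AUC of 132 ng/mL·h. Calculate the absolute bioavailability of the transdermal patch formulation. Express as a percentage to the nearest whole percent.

F = 26%

F = (AUC_ev / D_ev) / (AUC_iv / D_iv)
  = (132/150) / (511/150)
  = 0.88 / 3.40667 = 0.2583
  = 25.83%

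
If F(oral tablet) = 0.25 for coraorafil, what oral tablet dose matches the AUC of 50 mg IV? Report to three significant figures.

For equal systemic exposure: F × D_ev = D_iv
D_ev = D_iv / F = 50 / 0.25 = 200 mg

D_oral = 200 mg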